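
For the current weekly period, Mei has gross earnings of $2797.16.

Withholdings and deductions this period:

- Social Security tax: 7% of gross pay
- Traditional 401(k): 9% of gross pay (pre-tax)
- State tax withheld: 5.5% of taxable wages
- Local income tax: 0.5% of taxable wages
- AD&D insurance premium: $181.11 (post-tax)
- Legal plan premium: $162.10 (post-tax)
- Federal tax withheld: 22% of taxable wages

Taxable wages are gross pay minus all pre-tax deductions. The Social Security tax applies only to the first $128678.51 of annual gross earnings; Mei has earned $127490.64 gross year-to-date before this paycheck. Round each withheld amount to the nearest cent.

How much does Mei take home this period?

Traditional 401(k): $2797.16 × 0.09 = $251.74
Taxable wages = $2797.16 − $251.74 = $2545.42
Federal tax withheld: $2545.42 × 0.22 = $559.99
State tax withheld: $2545.42 × 0.055 = $140.00
Local income tax: $2545.42 × 0.005 = $12.73
Social Security tax: only $128678.51 − $127490.64 = $1187.87 of this check is subject → $1187.87 × 0.07 = $83.15
AD&D insurance premium: $181.11
Legal plan premium: $162.10
Total deductions = $251.74 + $559.99 + $140.00 + $12.73 + $83.15 + $181.11 + $162.10 = $1390.82
Net pay = $2797.16 − $1390.82 = $1406.34

$1406.34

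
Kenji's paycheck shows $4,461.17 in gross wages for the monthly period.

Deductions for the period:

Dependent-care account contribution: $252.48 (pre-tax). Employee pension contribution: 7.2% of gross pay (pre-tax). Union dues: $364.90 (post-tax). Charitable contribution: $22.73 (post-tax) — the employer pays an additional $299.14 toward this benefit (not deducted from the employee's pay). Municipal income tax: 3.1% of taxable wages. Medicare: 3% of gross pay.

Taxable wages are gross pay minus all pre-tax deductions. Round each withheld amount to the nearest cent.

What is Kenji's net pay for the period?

Dependent-care account contribution: $252.48
Employee pension contribution: $4,461.17 × 0.072 = $321.20
Pre-tax total = $252.48 + $321.20 = $573.68
Taxable wages = $4,461.17 − $573.68 = $3,887.49
Municipal income tax: $3,887.49 × 0.031 = $120.51
Medicare: $4,461.17 × 0.03 = $133.84
Charitable contribution: $22.73
Union dues: $364.90
(Employer's $299.14 toward charitable contribution is not withheld from the employee.)
Total deductions = $252.48 + $321.20 + $120.51 + $133.84 + $22.73 + $364.90 = $1,215.66
Net pay = $4,461.17 − $1,215.66 = $3,245.51

$3,245.51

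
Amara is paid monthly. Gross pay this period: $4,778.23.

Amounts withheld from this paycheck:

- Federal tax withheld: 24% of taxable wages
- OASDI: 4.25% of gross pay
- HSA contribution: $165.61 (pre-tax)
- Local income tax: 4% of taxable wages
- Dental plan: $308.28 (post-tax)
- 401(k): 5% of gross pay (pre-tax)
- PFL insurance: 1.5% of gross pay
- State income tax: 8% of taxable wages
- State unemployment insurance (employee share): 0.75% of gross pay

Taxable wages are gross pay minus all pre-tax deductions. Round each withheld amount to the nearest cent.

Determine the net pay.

$2,180.31

HSA contribution: $165.61
401(k): $4,778.23 × 0.05 = $238.91
Pre-tax total = $165.61 + $238.91 = $404.52
Taxable wages = $4,778.23 − $404.52 = $4,373.71
State income tax: $4,373.71 × 0.08 = $349.90
Federal tax withheld: $4,373.71 × 0.24 = $1,049.69
Local income tax: $4,373.71 × 0.04 = $174.95
State unemployment insurance (employee share): $4,778.23 × 0.0075 = $35.84
OASDI: $4,778.23 × 0.0425 = $203.07
PFL insurance: $4,778.23 × 0.015 = $71.67
Dental plan: $308.28
Total deductions = $165.61 + $238.91 + $349.90 + $1,049.69 + $174.95 + $35.84 + $203.07 + $71.67 + $308.28 = $2,597.92
Net pay = $4,778.23 − $2,597.92 = $2,180.31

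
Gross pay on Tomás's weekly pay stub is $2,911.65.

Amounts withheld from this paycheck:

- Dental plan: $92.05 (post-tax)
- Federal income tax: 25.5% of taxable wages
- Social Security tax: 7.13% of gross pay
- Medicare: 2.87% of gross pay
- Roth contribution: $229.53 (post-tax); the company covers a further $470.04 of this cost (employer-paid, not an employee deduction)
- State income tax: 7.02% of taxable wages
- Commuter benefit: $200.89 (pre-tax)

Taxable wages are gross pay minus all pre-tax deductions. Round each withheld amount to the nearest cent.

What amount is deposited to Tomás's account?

$1,216.48

Commuter benefit: $200.89
Taxable wages = $2,911.65 − $200.89 = $2,710.76
Federal income tax: $2,710.76 × 0.255 = $691.24
State income tax: $2,710.76 × 0.0702 = $190.30
Medicare: $2,911.65 × 0.0287 = $83.56
Social Security tax: $2,911.65 × 0.0713 = $207.60
Dental plan: $92.05
Roth contribution: $229.53
(Employer's $470.04 toward Roth contribution is not withheld from the employee.)
Total deductions = $200.89 + $691.24 + $190.30 + $83.56 + $207.60 + $92.05 + $229.53 = $1,695.17
Net pay = $2,911.65 − $1,695.17 = $1,216.48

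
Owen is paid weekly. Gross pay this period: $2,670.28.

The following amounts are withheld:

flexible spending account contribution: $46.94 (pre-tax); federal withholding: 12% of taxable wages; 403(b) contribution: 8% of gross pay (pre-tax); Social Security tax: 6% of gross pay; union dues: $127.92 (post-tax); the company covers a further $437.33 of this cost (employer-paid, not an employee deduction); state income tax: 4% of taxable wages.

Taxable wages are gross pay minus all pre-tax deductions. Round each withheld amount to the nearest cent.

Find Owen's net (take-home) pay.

Flexible spending account contribution: $46.94
403(b) contribution: $2,670.28 × 0.08 = $213.62
Pre-tax total = $46.94 + $213.62 = $260.56
Taxable wages = $2,670.28 − $260.56 = $2,409.72
State income tax: $2,409.72 × 0.04 = $96.39
Federal withholding: $2,409.72 × 0.12 = $289.17
Social Security tax: $2,670.28 × 0.06 = $160.22
Union dues: $127.92
(Employer's $437.33 toward union dues is not withheld from the employee.)
Total deductions = $46.94 + $213.62 + $96.39 + $289.17 + $160.22 + $127.92 = $934.26
Net pay = $2,670.28 − $934.26 = $1,736.02

$1,736.02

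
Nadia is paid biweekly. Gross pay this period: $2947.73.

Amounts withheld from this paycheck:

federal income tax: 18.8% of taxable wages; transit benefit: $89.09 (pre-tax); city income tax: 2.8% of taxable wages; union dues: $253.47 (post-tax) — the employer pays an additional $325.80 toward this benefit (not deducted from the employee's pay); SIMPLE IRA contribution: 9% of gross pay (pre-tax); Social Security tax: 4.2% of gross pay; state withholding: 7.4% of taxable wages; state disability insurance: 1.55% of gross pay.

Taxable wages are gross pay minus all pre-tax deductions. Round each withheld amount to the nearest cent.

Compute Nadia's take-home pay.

$1418.31

SIMPLE IRA contribution: $2947.73 × 0.09 = $265.30
Transit benefit: $89.09
Pre-tax total = $265.30 + $89.09 = $354.39
Taxable wages = $2947.73 − $354.39 = $2593.34
City income tax: $2593.34 × 0.028 = $72.61
Federal income tax: $2593.34 × 0.188 = $487.55
State withholding: $2593.34 × 0.074 = $191.91
Social Security tax: $2947.73 × 0.042 = $123.80
State disability insurance: $2947.73 × 0.0155 = $45.69
Union dues: $253.47
(Employer's $325.80 toward union dues is not withheld from the employee.)
Total deductions = $265.30 + $89.09 + $72.61 + $487.55 + $191.91 + $123.80 + $45.69 + $253.47 = $1529.42
Net pay = $2947.73 − $1529.42 = $1418.31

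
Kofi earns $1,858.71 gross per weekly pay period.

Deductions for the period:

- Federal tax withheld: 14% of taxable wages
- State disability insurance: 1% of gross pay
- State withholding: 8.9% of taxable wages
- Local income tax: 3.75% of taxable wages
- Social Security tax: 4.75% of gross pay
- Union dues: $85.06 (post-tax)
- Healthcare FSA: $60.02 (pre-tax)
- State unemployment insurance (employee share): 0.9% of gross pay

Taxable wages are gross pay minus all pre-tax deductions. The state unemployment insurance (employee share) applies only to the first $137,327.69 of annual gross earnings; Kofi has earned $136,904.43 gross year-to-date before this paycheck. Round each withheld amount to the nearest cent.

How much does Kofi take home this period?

$1,123.59

Healthcare FSA: $60.02
Taxable wages = $1,858.71 − $60.02 = $1,798.69
Federal tax withheld: $1,798.69 × 0.14 = $251.82
Local income tax: $1,798.69 × 0.0375 = $67.45
State withholding: $1,798.69 × 0.089 = $160.08
State disability insurance: $1,858.71 × 0.01 = $18.59
State unemployment insurance (employee share): only $137,327.69 − $136,904.43 = $423.26 of this check is subject → $423.26 × 0.009 = $3.81
Social Security tax: $1,858.71 × 0.0475 = $88.29
Union dues: $85.06
Total deductions = $60.02 + $251.82 + $67.45 + $160.08 + $18.59 + $3.81 + $88.29 + $85.06 = $735.12
Net pay = $1,858.71 − $735.12 = $1,123.59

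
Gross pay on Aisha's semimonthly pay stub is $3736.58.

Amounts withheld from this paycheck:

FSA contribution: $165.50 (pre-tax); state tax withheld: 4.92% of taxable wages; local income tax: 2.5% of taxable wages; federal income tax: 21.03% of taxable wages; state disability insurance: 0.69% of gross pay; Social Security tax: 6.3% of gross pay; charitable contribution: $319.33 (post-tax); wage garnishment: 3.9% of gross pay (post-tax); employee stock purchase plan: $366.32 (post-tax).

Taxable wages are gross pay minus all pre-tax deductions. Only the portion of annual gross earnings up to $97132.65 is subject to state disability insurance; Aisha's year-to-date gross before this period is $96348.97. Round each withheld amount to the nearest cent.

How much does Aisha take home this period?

$1482.91

FSA contribution: $165.50
Taxable wages = $3736.58 − $165.50 = $3571.08
Federal income tax: $3571.08 × 0.2103 = $751.00
Local income tax: $3571.08 × 0.025 = $89.28
State tax withheld: $3571.08 × 0.0492 = $175.70
State disability insurance: only $97132.65 − $96348.97 = $783.68 of this check is subject → $783.68 × 0.0069 = $5.41
Social Security tax: $3736.58 × 0.063 = $235.40
Wage garnishment: $3736.58 × 0.039 = $145.73
Employee stock purchase plan: $366.32
Charitable contribution: $319.33
Total deductions = $165.50 + $751.00 + $89.28 + $175.70 + $5.41 + $235.40 + $145.73 + $366.32 + $319.33 = $2253.67
Net pay = $3736.58 − $2253.67 = $1482.91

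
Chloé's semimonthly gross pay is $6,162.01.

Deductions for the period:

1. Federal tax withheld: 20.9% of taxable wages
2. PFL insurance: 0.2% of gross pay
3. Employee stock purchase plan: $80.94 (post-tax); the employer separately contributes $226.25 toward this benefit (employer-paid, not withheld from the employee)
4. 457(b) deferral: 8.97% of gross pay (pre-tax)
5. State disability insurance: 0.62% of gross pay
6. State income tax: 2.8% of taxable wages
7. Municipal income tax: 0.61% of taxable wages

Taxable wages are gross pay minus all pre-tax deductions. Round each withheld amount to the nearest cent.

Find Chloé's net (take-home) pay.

457(b) deferral: $6,162.01 × 0.0897 = $552.73
Taxable wages = $6,162.01 − $552.73 = $5,609.28
State income tax: $5,609.28 × 0.028 = $157.06
Municipal income tax: $5,609.28 × 0.0061 = $34.22
Federal tax withheld: $5,609.28 × 0.209 = $1,172.34
State disability insurance: $6,162.01 × 0.0062 = $38.20
PFL insurance: $6,162.01 × 0.002 = $12.32
Employee stock purchase plan: $80.94
(Employer's $226.25 toward employee stock purchase plan is not withheld from the employee.)
Total deductions = $552.73 + $157.06 + $34.22 + $1,172.34 + $38.20 + $12.32 + $80.94 = $2,047.81
Net pay = $6,162.01 − $2,047.81 = $4,114.20

$4,114.20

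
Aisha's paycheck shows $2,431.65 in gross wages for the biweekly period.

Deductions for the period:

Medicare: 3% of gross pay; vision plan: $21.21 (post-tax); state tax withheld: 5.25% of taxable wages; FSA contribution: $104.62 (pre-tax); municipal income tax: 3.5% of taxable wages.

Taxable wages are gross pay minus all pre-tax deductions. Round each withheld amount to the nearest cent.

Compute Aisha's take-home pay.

FSA contribution: $104.62
Taxable wages = $2,431.65 − $104.62 = $2,327.03
State tax withheld: $2,327.03 × 0.0525 = $122.17
Municipal income tax: $2,327.03 × 0.035 = $81.45
Medicare: $2,431.65 × 0.03 = $72.95
Vision plan: $21.21
Total deductions = $104.62 + $122.17 + $81.45 + $72.95 + $21.21 = $402.40
Net pay = $2,431.65 − $402.40 = $2,029.25

$2,029.25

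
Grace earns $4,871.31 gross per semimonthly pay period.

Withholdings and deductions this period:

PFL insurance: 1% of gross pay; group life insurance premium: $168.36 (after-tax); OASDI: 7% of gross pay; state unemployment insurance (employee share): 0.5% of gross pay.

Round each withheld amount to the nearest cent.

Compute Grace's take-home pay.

$4,288.89

State unemployment insurance (employee share): $4,871.31 × 0.005 = $24.36
PFL insurance: $4,871.31 × 0.01 = $48.71
OASDI: $4,871.31 × 0.07 = $340.99
Group life insurance premium: $168.36
Total deductions = $24.36 + $48.71 + $340.99 + $168.36 = $582.42
Net pay = $4,871.31 − $582.42 = $4,288.89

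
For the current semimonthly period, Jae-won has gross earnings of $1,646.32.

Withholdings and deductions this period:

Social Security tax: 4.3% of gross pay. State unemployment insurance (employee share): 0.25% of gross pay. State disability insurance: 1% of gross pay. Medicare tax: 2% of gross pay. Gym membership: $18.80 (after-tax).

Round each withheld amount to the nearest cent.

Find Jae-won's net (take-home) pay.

$1,503.22

State disability insurance: $1,646.32 × 0.01 = $16.46
Social Security tax: $1,646.32 × 0.043 = $70.79
State unemployment insurance (employee share): $1,646.32 × 0.0025 = $4.12
Medicare tax: $1,646.32 × 0.02 = $32.93
Gym membership: $18.80
Total deductions = $16.46 + $70.79 + $4.12 + $32.93 + $18.80 = $143.10
Net pay = $1,646.32 − $143.10 = $1,503.22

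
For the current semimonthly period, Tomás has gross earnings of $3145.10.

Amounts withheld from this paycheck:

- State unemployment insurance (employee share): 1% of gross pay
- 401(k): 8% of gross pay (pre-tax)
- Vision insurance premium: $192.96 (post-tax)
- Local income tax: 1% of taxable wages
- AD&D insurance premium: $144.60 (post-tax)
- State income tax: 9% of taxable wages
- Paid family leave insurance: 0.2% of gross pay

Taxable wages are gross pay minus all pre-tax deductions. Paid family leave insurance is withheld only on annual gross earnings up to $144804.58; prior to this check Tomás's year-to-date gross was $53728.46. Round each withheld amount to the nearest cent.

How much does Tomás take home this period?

401(k): $3145.10 × 0.08 = $251.61
Taxable wages = $3145.10 − $251.61 = $2893.49
Local income tax: $2893.49 × 0.01 = $28.93
State income tax: $2893.49 × 0.09 = $260.41
State unemployment insurance (employee share): $3145.10 × 0.01 = $31.45
Paid family leave insurance: cap not yet reached, full $3145.10 is subject → $3145.10 × 0.002 = $6.29
Vision insurance premium: $192.96
AD&D insurance premium: $144.60
Total deductions = $251.61 + $28.93 + $260.41 + $31.45 + $6.29 + $192.96 + $144.60 = $916.25
Net pay = $3145.10 − $916.25 = $2228.85

$2228.85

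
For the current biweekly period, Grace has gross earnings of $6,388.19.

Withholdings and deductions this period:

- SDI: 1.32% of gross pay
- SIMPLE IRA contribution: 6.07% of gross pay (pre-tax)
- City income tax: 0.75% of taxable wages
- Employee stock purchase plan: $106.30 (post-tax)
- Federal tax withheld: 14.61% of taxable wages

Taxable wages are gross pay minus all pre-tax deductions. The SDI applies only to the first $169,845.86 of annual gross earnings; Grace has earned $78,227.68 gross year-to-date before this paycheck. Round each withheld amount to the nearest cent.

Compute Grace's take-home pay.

$4,888.15

SIMPLE IRA contribution: $6,388.19 × 0.0607 = $387.76
Taxable wages = $6,388.19 − $387.76 = $6,000.43
City income tax: $6,000.43 × 0.0075 = $45.00
Federal tax withheld: $6,000.43 × 0.1461 = $876.66
SDI: cap not yet reached, full $6,388.19 is subject → $6,388.19 × 0.0132 = $84.32
Employee stock purchase plan: $106.30
Total deductions = $387.76 + $45.00 + $876.66 + $84.32 + $106.30 = $1,500.04
Net pay = $6,388.19 − $1,500.04 = $4,888.15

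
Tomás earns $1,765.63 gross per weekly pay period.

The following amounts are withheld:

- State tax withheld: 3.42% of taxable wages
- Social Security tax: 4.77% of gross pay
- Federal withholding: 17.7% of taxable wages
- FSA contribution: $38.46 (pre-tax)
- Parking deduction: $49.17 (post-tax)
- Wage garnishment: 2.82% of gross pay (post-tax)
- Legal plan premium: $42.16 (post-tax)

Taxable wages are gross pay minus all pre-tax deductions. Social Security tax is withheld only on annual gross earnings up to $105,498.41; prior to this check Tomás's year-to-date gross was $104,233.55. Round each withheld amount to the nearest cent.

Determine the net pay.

FSA contribution: $38.46
Taxable wages = $1,765.63 − $38.46 = $1,727.17
State tax withheld: $1,727.17 × 0.0342 = $59.07
Federal withholding: $1,727.17 × 0.177 = $305.71
Social Security tax: only $105,498.41 − $104,233.55 = $1,264.86 of this check is subject → $1,264.86 × 0.0477 = $60.33
Parking deduction: $49.17
Legal plan premium: $42.16
Wage garnishment: $1,765.63 × 0.0282 = $49.79
Total deductions = $38.46 + $59.07 + $305.71 + $60.33 + $49.17 + $42.16 + $49.79 = $604.69
Net pay = $1,765.63 − $604.69 = $1,160.94

$1,160.94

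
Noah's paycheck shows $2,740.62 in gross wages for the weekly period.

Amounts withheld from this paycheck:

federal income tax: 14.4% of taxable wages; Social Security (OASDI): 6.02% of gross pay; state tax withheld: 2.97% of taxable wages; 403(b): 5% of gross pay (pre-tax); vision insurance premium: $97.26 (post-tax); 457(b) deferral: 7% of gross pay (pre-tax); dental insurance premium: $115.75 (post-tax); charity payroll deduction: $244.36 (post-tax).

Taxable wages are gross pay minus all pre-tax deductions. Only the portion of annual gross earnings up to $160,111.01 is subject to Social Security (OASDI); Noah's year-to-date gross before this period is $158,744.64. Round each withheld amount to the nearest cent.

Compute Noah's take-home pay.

$1,453.20

403(b): $2,740.62 × 0.05 = $137.03
457(b) deferral: $2,740.62 × 0.07 = $191.84
Pre-tax total = $137.03 + $191.84 = $328.87
Taxable wages = $2,740.62 − $328.87 = $2,411.75
Federal income tax: $2,411.75 × 0.144 = $347.29
State tax withheld: $2,411.75 × 0.0297 = $71.63
Social Security (OASDI): only $160,111.01 − $158,744.64 = $1,366.37 of this check is subject → $1,366.37 × 0.0602 = $82.26
Vision insurance premium: $97.26
Charity payroll deduction: $244.36
Dental insurance premium: $115.75
Total deductions = $137.03 + $191.84 + $347.29 + $71.63 + $82.26 + $97.26 + $244.36 + $115.75 = $1,287.42
Net pay = $2,740.62 − $1,287.42 = $1,453.20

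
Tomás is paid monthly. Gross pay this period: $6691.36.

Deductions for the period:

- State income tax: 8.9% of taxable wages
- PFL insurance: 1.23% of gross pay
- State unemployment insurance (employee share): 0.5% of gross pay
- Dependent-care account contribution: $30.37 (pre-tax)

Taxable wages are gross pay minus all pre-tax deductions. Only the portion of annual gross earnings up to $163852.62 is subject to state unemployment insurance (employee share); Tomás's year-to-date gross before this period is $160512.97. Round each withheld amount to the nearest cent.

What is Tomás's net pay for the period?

$5969.16

Dependent-care account contribution: $30.37
Taxable wages = $6691.36 − $30.37 = $6660.99
State income tax: $6660.99 × 0.089 = $592.83
State unemployment insurance (employee share): only $163852.62 − $160512.97 = $3339.65 of this check is subject → $3339.65 × 0.005 = $16.70
PFL insurance: $6691.36 × 0.0123 = $82.30
Total deductions = $30.37 + $592.83 + $16.70 + $82.30 = $722.20
Net pay = $6691.36 − $722.20 = $5969.16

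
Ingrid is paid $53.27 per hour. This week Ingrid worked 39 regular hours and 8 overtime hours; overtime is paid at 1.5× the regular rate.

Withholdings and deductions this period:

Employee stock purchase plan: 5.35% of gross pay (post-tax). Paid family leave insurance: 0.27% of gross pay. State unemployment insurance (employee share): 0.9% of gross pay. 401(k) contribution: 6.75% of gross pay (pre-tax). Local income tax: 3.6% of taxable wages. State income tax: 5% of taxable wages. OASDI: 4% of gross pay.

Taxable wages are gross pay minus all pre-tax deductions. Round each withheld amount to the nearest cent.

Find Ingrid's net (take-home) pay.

$2029.71

Regular pay: 39 × $53.27 = $2077.53
Overtime pay: 8 × $53.27 × 1.5 = $639.24
Gross pay = $2077.53 + $639.24 = $2716.77
401(k) contribution: $2716.77 × 0.0675 = $183.38
Taxable wages = $2716.77 − $183.38 = $2533.39
Local income tax: $2533.39 × 0.036 = $91.20
State income tax: $2533.39 × 0.05 = $126.67
Paid family leave insurance: $2716.77 × 0.0027 = $7.34
State unemployment insurance (employee share): $2716.77 × 0.009 = $24.45
OASDI: $2716.77 × 0.04 = $108.67
Employee stock purchase plan: $2716.77 × 0.0535 = $145.35
Total deductions = $183.38 + $91.20 + $126.67 + $7.34 + $24.45 + $108.67 + $145.35 = $687.06
Net pay = $2716.77 − $687.06 = $2029.71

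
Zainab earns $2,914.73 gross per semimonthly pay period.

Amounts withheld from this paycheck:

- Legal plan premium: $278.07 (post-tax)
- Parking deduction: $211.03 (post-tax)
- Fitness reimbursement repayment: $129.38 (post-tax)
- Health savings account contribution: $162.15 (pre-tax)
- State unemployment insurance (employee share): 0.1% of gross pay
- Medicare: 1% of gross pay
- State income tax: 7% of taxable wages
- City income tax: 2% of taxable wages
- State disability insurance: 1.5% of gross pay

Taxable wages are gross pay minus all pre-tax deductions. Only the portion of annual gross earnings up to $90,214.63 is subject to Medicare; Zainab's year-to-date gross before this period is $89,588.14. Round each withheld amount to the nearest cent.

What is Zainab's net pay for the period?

$1,833.48

Health savings account contribution: $162.15
Taxable wages = $2,914.73 − $162.15 = $2,752.58
City income tax: $2,752.58 × 0.02 = $55.05
State income tax: $2,752.58 × 0.07 = $192.68
Medicare: only $90,214.63 − $89,588.14 = $626.49 of this check is subject → $626.49 × 0.01 = $6.26
State unemployment insurance (employee share): $2,914.73 × 0.001 = $2.91
State disability insurance: $2,914.73 × 0.015 = $43.72
Fitness reimbursement repayment: $129.38
Parking deduction: $211.03
Legal plan premium: $278.07
Total deductions = $162.15 + $55.05 + $192.68 + $6.26 + $2.91 + $43.72 + $129.38 + $211.03 + $278.07 = $1,081.25
Net pay = $2,914.73 − $1,081.25 = $1,833.48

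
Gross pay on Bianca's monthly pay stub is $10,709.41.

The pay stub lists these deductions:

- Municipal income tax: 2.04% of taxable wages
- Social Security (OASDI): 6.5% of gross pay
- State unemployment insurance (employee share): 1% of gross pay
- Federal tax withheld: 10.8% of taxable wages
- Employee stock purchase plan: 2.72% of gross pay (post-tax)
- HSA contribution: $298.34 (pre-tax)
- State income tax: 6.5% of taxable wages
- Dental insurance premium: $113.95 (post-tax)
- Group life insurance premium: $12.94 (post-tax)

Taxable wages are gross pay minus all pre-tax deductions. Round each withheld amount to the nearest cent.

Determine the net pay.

HSA contribution: $298.34
Taxable wages = $10,709.41 − $298.34 = $10,411.07
State income tax: $10,411.07 × 0.065 = $676.72
Federal tax withheld: $10,411.07 × 0.108 = $1,124.40
Municipal income tax: $10,411.07 × 0.0204 = $212.39
State unemployment insurance (employee share): $10,709.41 × 0.01 = $107.09
Social Security (OASDI): $10,709.41 × 0.065 = $696.11
Employee stock purchase plan: $10,709.41 × 0.0272 = $291.30
Group life insurance premium: $12.94
Dental insurance premium: $113.95
Total deductions = $298.34 + $676.72 + $1,124.40 + $212.39 + $107.09 + $696.11 + $291.30 + $12.94 + $113.95 = $3,533.24
Net pay = $10,709.41 − $3,533.24 = $7,176.17

$7,176.17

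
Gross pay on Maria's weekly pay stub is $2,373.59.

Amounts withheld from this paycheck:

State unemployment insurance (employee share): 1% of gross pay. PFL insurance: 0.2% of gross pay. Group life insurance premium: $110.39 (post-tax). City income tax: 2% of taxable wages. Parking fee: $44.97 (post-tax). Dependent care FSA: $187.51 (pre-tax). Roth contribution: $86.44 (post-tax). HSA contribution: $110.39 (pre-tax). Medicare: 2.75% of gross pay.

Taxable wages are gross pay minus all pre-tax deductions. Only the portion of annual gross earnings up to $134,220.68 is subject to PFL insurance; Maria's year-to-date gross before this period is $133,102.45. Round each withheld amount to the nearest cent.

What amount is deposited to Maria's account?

$1,701.13

Dependent care FSA: $187.51
HSA contribution: $110.39
Pre-tax total = $187.51 + $110.39 = $297.90
Taxable wages = $2,373.59 − $297.90 = $2,075.69
City income tax: $2,075.69 × 0.02 = $41.51
PFL insurance: only $134,220.68 − $133,102.45 = $1,118.23 of this check is subject → $1,118.23 × 0.002 = $2.24
Medicare: $2,373.59 × 0.0275 = $65.27
State unemployment insurance (employee share): $2,373.59 × 0.01 = $23.74
Group life insurance premium: $110.39
Parking fee: $44.97
Roth contribution: $86.44
Total deductions = $187.51 + $110.39 + $41.51 + $2.24 + $65.27 + $23.74 + $110.39 + $44.97 + $86.44 = $672.46
Net pay = $2,373.59 − $672.46 = $1,701.13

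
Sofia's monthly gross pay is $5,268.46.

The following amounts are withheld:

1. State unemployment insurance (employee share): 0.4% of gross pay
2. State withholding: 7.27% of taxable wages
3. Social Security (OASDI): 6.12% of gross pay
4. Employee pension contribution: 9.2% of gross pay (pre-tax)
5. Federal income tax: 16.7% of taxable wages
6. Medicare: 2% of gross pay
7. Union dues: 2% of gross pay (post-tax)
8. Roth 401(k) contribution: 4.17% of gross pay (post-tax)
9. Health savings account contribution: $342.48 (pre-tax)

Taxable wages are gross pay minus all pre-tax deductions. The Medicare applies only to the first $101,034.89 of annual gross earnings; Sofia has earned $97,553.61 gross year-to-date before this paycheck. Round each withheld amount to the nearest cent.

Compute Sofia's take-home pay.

$2,638.52

Health savings account contribution: $342.48
Employee pension contribution: $5,268.46 × 0.092 = $484.70
Pre-tax total = $342.48 + $484.70 = $827.18
Taxable wages = $5,268.46 − $827.18 = $4,441.28
State withholding: $4,441.28 × 0.0727 = $322.88
Federal income tax: $4,441.28 × 0.167 = $741.69
Medicare: only $101,034.89 − $97,553.61 = $3,481.28 of this check is subject → $3,481.28 × 0.02 = $69.63
Social Security (OASDI): $5,268.46 × 0.0612 = $322.43
State unemployment insurance (employee share): $5,268.46 × 0.004 = $21.07
Roth 401(k) contribution: $5,268.46 × 0.0417 = $219.69
Union dues: $5,268.46 × 0.02 = $105.37
Total deductions = $342.48 + $484.70 + $322.88 + $741.69 + $69.63 + $322.43 + $21.07 + $219.69 + $105.37 = $2,629.94
Net pay = $5,268.46 − $2,629.94 = $2,638.52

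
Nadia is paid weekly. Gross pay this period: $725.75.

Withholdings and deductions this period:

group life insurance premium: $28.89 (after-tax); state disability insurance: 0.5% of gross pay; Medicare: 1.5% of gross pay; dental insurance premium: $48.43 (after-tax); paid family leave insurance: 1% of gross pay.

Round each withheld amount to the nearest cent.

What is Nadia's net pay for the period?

$626.65

Medicare: $725.75 × 0.015 = $10.89
Paid family leave insurance: $725.75 × 0.01 = $7.26
State disability insurance: $725.75 × 0.005 = $3.63
Group life insurance premium: $28.89
Dental insurance premium: $48.43
Total deductions = $10.89 + $7.26 + $3.63 + $28.89 + $48.43 = $99.10
Net pay = $725.75 − $99.10 = $626.65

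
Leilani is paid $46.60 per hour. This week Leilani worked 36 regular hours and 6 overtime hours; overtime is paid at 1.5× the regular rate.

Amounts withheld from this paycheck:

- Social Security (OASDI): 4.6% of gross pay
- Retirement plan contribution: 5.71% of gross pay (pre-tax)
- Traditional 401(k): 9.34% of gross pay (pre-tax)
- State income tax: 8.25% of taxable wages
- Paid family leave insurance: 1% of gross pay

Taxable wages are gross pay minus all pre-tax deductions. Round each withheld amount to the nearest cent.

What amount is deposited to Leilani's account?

$1,517.00

Regular pay: 36 × $46.60 = $1,677.60
Overtime pay: 6 × $46.60 × 1.5 = $419.40
Gross pay = $1,677.60 + $419.40 = $2,097.00
Retirement plan contribution: $2,097.00 × 0.0571 = $119.74
Traditional 401(k): $2,097.00 × 0.0934 = $195.86
Pre-tax total = $119.74 + $195.86 = $315.60
Taxable wages = $2,097.00 − $315.60 = $1,781.40
State income tax: $1,781.40 × 0.0825 = $146.97
Paid family leave insurance: $2,097.00 × 0.01 = $20.97
Social Security (OASDI): $2,097.00 × 0.046 = $96.46
Total deductions = $119.74 + $195.86 + $146.97 + $20.97 + $96.46 = $580.00
Net pay = $2,097.00 − $580.00 = $1,517.00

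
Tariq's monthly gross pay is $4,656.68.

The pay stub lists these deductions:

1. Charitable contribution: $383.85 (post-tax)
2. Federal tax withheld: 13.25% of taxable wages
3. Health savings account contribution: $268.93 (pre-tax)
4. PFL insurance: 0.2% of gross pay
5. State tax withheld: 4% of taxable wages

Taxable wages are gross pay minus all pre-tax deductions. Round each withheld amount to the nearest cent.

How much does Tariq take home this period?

Health savings account contribution: $268.93
Taxable wages = $4,656.68 − $268.93 = $4,387.75
Federal tax withheld: $4,387.75 × 0.1325 = $581.38
State tax withheld: $4,387.75 × 0.04 = $175.51
PFL insurance: $4,656.68 × 0.002 = $9.31
Charitable contribution: $383.85
Total deductions = $268.93 + $581.38 + $175.51 + $9.31 + $383.85 = $1,418.98
Net pay = $4,656.68 − $1,418.98 = $3,237.70

$3,237.70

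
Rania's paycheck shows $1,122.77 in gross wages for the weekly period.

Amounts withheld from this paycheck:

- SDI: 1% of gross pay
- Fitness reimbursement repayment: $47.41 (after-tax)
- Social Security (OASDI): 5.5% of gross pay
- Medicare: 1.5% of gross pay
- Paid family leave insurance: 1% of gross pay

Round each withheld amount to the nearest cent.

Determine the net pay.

Paid family leave insurance: $1,122.77 × 0.01 = $11.23
SDI: $1,122.77 × 0.01 = $11.23
Social Security (OASDI): $1,122.77 × 0.055 = $61.75
Medicare: $1,122.77 × 0.015 = $16.84
Fitness reimbursement repayment: $47.41
Total deductions = $11.23 + $11.23 + $61.75 + $16.84 + $47.41 = $148.46
Net pay = $1,122.77 − $148.46 = $974.31

$974.31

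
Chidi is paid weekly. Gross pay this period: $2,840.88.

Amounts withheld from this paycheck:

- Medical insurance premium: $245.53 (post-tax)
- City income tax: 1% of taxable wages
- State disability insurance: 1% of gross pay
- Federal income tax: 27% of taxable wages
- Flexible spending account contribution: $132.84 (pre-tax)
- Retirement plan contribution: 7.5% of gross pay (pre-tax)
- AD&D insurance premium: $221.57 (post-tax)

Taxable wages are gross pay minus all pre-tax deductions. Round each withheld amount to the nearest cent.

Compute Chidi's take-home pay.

Retirement plan contribution: $2,840.88 × 0.075 = $213.07
Flexible spending account contribution: $132.84
Pre-tax total = $213.07 + $132.84 = $345.91
Taxable wages = $2,840.88 − $345.91 = $2,494.97
City income tax: $2,494.97 × 0.01 = $24.95
Federal income tax: $2,494.97 × 0.27 = $673.64
State disability insurance: $2,840.88 × 0.01 = $28.41
AD&D insurance premium: $221.57
Medical insurance premium: $245.53
Total deductions = $213.07 + $132.84 + $24.95 + $673.64 + $28.41 + $221.57 + $245.53 = $1,540.01
Net pay = $2,840.88 − $1,540.01 = $1,300.87

$1,300.87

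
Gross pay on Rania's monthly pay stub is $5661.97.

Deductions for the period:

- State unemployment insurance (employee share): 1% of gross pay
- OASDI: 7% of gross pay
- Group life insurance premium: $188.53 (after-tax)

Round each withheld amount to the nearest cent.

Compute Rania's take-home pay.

State unemployment insurance (employee share): $5661.97 × 0.01 = $56.62
OASDI: $5661.97 × 0.07 = $396.34
Group life insurance premium: $188.53
Total deductions = $56.62 + $396.34 + $188.53 = $641.49
Net pay = $5661.97 − $641.49 = $5020.48

$5020.48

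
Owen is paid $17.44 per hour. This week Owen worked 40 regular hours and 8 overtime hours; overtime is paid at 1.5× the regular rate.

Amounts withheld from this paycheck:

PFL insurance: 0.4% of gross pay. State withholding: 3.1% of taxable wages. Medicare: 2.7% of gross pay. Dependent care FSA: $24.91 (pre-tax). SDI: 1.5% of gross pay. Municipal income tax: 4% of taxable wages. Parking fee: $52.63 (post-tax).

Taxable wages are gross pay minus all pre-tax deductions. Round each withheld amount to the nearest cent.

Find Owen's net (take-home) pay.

Regular pay: 40 × $17.44 = $697.60
Overtime pay: 8 × $17.44 × 1.5 = $209.28
Gross pay = $697.60 + $209.28 = $906.88
Dependent care FSA: $24.91
Taxable wages = $906.88 − $24.91 = $881.97
Municipal income tax: $881.97 × 0.04 = $35.28
State withholding: $881.97 × 0.031 = $27.34
SDI: $906.88 × 0.015 = $13.60
PFL insurance: $906.88 × 0.004 = $3.63
Medicare: $906.88 × 0.027 = $24.49
Parking fee: $52.63
Total deductions = $24.91 + $35.28 + $27.34 + $13.60 + $3.63 + $24.49 + $52.63 = $181.88
Net pay = $906.88 − $181.88 = $725.00

$725.00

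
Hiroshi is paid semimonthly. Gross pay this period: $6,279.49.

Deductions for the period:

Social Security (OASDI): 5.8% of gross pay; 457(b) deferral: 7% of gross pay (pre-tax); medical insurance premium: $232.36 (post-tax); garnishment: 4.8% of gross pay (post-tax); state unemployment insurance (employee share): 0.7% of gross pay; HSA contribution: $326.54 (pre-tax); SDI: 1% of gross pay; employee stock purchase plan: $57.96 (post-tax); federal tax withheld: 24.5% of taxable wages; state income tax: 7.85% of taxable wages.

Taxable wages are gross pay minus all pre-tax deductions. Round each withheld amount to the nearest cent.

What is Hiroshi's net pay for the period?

$2,667.11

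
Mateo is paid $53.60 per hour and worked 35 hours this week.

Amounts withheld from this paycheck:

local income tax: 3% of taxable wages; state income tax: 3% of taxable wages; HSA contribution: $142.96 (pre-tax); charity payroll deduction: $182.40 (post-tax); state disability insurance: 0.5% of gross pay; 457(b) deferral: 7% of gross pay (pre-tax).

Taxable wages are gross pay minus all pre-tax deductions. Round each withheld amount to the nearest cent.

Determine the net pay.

Gross pay: 35 × $53.60 = $1,876.00
457(b) deferral: $1,876.00 × 0.07 = $131.32
HSA contribution: $142.96
Pre-tax total = $131.32 + $142.96 = $274.28
Taxable wages = $1,876.00 − $274.28 = $1,601.72
Local income tax: $1,601.72 × 0.03 = $48.05
State income tax: $1,601.72 × 0.03 = $48.05
State disability insurance: $1,876.00 × 0.005 = $9.38
Charity payroll deduction: $182.40
Total deductions = $131.32 + $142.96 + $48.05 + $48.05 + $9.38 + $182.40 = $562.16
Net pay = $1,876.00 − $562.16 = $1,313.84

$1,313.84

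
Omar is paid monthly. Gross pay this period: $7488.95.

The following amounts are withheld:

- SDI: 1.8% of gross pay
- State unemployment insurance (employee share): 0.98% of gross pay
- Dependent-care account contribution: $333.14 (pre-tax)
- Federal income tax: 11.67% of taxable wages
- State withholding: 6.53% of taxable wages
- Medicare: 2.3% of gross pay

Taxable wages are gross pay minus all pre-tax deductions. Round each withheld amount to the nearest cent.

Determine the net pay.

Dependent-care account contribution: $333.14
Taxable wages = $7488.95 − $333.14 = $7155.81
State withholding: $7155.81 × 0.0653 = $467.27
Federal income tax: $7155.81 × 0.1167 = $835.08
SDI: $7488.95 × 0.018 = $134.80
State unemployment insurance (employee share): $7488.95 × 0.0098 = $73.39
Medicare: $7488.95 × 0.023 = $172.25
Total deductions = $333.14 + $467.27 + $835.08 + $134.80 + $73.39 + $172.25 = $2015.93
Net pay = $7488.95 − $2015.93 = $5473.02

$5473.02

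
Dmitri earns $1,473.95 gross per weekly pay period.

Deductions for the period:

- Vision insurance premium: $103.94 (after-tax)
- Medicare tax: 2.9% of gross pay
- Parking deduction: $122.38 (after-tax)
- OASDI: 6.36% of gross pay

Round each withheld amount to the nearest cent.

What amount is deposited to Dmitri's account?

OASDI: $1,473.95 × 0.0636 = $93.74
Medicare tax: $1,473.95 × 0.029 = $42.74
Vision insurance premium: $103.94
Parking deduction: $122.38
Total deductions = $93.74 + $42.74 + $103.94 + $122.38 = $362.80
Net pay = $1,473.95 − $362.80 = $1,111.15

$1,111.15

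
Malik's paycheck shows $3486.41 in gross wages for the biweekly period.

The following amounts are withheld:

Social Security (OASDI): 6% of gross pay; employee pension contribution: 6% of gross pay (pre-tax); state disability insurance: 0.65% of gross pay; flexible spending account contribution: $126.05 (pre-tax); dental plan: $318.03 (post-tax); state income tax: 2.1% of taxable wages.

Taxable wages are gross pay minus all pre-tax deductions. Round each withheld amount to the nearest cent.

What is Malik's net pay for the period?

Flexible spending account contribution: $126.05
Employee pension contribution: $3486.41 × 0.06 = $209.18
Pre-tax total = $126.05 + $209.18 = $335.23
Taxable wages = $3486.41 − $335.23 = $3151.18
State income tax: $3151.18 × 0.021 = $66.17
Social Security (OASDI): $3486.41 × 0.06 = $209.18
State disability insurance: $3486.41 × 0.0065 = $22.66
Dental plan: $318.03
Total deductions = $126.05 + $209.18 + $66.17 + $209.18 + $22.66 + $318.03 = $951.27
Net pay = $3486.41 − $951.27 = $2535.14

$2535.14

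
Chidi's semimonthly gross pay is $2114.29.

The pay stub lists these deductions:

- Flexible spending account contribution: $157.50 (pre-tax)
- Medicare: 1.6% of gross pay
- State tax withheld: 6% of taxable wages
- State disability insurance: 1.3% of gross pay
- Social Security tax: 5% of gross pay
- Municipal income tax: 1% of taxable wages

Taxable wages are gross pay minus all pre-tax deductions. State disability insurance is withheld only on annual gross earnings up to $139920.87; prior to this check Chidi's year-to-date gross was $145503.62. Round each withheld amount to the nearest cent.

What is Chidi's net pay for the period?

$1680.27

Flexible spending account contribution: $157.50
Taxable wages = $2114.29 − $157.50 = $1956.79
State tax withheld: $1956.79 × 0.06 = $117.41
Municipal income tax: $1956.79 × 0.01 = $19.57
State disability insurance: annual cap $139920.87 already reached (YTD $145503.62), so $0.00
Social Security tax: $2114.29 × 0.05 = $105.71
Medicare: $2114.29 × 0.016 = $33.83
Total deductions = $157.50 + $117.41 + $19.57 + $0.00 + $105.71 + $33.83 = $434.02
Net pay = $2114.29 − $434.02 = $1680.27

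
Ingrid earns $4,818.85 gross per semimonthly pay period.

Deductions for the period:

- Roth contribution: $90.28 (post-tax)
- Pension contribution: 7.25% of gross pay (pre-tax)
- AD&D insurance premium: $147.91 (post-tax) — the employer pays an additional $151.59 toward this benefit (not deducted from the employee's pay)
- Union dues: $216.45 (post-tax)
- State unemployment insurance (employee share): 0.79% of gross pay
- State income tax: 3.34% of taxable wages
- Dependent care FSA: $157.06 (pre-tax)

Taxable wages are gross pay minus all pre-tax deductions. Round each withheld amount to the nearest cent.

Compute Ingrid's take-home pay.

Pension contribution: $4,818.85 × 0.0725 = $349.37
Dependent care FSA: $157.06
Pre-tax total = $349.37 + $157.06 = $506.43
Taxable wages = $4,818.85 − $506.43 = $4,312.42
State income tax: $4,312.42 × 0.0334 = $144.03
State unemployment insurance (employee share): $4,818.85 × 0.0079 = $38.07
AD&D insurance premium: $147.91
Roth contribution: $90.28
Union dues: $216.45
(Employer's $151.59 toward AD&D insurance premium is not withheld from the employee.)
Total deductions = $349.37 + $157.06 + $144.03 + $38.07 + $147.91 + $90.28 + $216.45 = $1,143.17
Net pay = $4,818.85 − $1,143.17 = $3,675.68

$3,675.68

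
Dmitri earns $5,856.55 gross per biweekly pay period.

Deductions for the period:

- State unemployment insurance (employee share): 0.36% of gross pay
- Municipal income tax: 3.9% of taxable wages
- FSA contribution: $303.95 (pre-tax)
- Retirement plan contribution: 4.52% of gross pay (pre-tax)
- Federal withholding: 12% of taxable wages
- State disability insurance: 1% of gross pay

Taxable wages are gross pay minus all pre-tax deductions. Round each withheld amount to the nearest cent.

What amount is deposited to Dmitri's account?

$4,367.45

Retirement plan contribution: $5,856.55 × 0.0452 = $264.72
FSA contribution: $303.95
Pre-tax total = $264.72 + $303.95 = $568.67
Taxable wages = $5,856.55 − $568.67 = $5,287.88
Federal withholding: $5,287.88 × 0.12 = $634.55
Municipal income tax: $5,287.88 × 0.039 = $206.23
State unemployment insurance (employee share): $5,856.55 × 0.0036 = $21.08
State disability insurance: $5,856.55 × 0.01 = $58.57
Total deductions = $264.72 + $303.95 + $634.55 + $206.23 + $21.08 + $58.57 = $1,489.10
Net pay = $5,856.55 − $1,489.10 = $4,367.45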